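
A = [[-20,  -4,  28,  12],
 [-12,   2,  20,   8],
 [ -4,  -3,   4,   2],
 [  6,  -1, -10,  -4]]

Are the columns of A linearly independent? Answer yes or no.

Row reduce A to echelon form.
R2 ← R2 − (3/5)·R1: [0, 22/5, 16/5, 4/5]
R3 ← R3 − (1/5)·R1: [0, -11/5, -8/5, -2/5]
R4 ← R4 + (3/10)·R1: [0, -11/5, -8/5, -2/5]
R3 ← R3 + (1/2)·R2: [0, 0, 0, 0]
R4 ← R4 + (1/2)·R2: [0, 0, 0, 0]
2 pivots among 4 columns.
Only 2 < 4 pivot columns, so the columns are linearly dependent.

no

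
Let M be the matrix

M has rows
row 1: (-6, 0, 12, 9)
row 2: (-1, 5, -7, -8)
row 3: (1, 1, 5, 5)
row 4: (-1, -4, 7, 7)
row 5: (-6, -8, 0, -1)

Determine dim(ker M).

1

Row reduce to echelon form.
R2 ← R2 − (1/6)·R1: [0, 5, -9, -19/2]
R3 ← R3 + (1/6)·R1: [0, 1, 7, 13/2]
R4 ← R4 − (1/6)·R1: [0, -4, 5, 11/2]
R5 ← R5 − R1: [0, -8, -12, -10]
R3 ← R3 − (1/5)·R2: [0, 0, 44/5, 42/5]
R4 ← R4 + (4/5)·R2: [0, 0, -11/5, -21/10]
R5 ← R5 + (8/5)·R2: [0, 0, -132/5, -126/5]
R4 ← R4 + (1/4)·R3: [0, 0, 0, 0]
R5 ← R5 + (3)·R3: [0, 0, 0, 0]
3 nonzero rows, so rank(M) = 3.
M has 4 columns; by rank–nullity, nullity = 4 − 3 = 1.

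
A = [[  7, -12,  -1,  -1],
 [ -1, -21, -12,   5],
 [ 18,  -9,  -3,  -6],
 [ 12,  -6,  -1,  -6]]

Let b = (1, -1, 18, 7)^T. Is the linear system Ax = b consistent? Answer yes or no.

Row reduce the augmented matrix [A | b].
R2 ← R2 + (1/7)·R1: [0, -159/7, -85/7, 34/7, -6/7]
R3 ← R3 − (18/7)·R1: [0, 153/7, -3/7, -24/7, 108/7]
R4 ← R4 − (12/7)·R1: [0, 102/7, 5/7, -30/7, 37/7]
R3 ← R3 + (51/53)·R2: [0, 0, -642/53, 66/53, 774/53]
R4 ← R4 + (34/53)·R2: [0, 0, -375/53, -62/53, 251/53]
R4 ← R4 − (125/214)·R3: [0, 0, 0, -203/107, -406/107]
The echelon form has 4 nonzero rows, and every pivot lies in the first 4 columns, so rank(A) = rank([A|b]) = 4.
The system is consistent.

yes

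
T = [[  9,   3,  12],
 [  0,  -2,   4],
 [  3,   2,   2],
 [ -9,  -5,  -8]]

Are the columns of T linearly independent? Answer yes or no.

Row reduce T to echelon form.
R3 ← R3 − (1/3)·R1: [0, 1, -2]
R4 ← R4 + R1: [0, -2, 4]
R3 ← R3 + (1/2)·R2: [0, 0, 0]
R4 ← R4 − R2: [0, 0, 0]
2 pivots among 3 columns.
Only 2 < 3 pivot columns, so the columns are linearly dependent.

no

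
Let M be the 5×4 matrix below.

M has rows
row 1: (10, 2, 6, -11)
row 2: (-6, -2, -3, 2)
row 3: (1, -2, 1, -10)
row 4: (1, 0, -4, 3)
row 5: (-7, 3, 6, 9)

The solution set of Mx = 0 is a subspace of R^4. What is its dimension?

Row reduce to echelon form.
R2 ← R2 + (3/5)·R1: [0, -4/5, 3/5, -23/5]
R3 ← R3 − (1/10)·R1: [0, -11/5, 2/5, -89/10]
R4 ← R4 − (1/10)·R1: [0, -1/5, -23/5, 41/10]
R5 ← R5 + (7/10)·R1: [0, 22/5, 51/5, 13/10]
R3 ← R3 − (11/4)·R2: [0, 0, -5/4, 15/4]
R4 ← R4 − (1/4)·R2: [0, 0, -19/4, 21/4]
R5 ← R5 + (11/2)·R2: [0, 0, 27/2, -24]
R4 ← R4 − (19/5)·R3: [0, 0, 0, -9]
R5 ← R5 + (54/5)·R3: [0, 0, 0, 33/2]
R5 ← R5 + (11/6)·R4: [0, 0, 0, 0]
4 nonzero rows, so rank(M) = 4.
M has 4 columns; by rank–nullity, nullity = 4 − 4 = 0.

0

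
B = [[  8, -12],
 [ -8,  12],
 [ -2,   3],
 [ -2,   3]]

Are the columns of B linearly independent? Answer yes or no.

no

Row reduce B to echelon form.
R2 ← R2 + R1: [0, 0]
R3 ← R3 + (1/4)·R1: [0, 0]
R4 ← R4 + (1/4)·R1: [0, 0]
1 pivot among 2 columns.
Only 1 < 2 pivot columns, so the columns are linearly dependent.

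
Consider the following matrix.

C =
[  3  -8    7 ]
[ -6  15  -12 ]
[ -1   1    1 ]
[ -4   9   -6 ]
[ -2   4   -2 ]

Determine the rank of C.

2

Row reduce to echelon form.
R2 ← R2 + (2)·R1: [0, -1, 2]
R3 ← R3 + (1/3)·R1: [0, -5/3, 10/3]
R4 ← R4 + (4/3)·R1: [0, -5/3, 10/3]
R5 ← R5 + (2/3)·R1: [0, -4/3, 8/3]
R3 ← R3 − (5/3)·R2: [0, 0, 0]
R4 ← R4 − (5/3)·R2: [0, 0, 0]
R5 ← R5 − (4/3)·R2: [0, 0, 0]
Echelon form has 2 nonzero rows, so rank(C) = 2.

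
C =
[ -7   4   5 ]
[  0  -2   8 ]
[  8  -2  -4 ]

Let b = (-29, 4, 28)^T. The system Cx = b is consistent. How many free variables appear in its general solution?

Row reduce the augmented matrix [C | b].
R3 ← R3 + (8/7)·R1: [0, 18/7, 12/7, -36/7]
R3 ← R3 + (9/7)·R2: [0, 0, 12, 0]
The echelon form has 3 nonzero rows, and every pivot lies in the first 3 columns, so rank(C) = rank([C|b]) = 3.
The system is consistent.
Free variables = (unknowns) − (rank) = 3 − 3 = 0.

0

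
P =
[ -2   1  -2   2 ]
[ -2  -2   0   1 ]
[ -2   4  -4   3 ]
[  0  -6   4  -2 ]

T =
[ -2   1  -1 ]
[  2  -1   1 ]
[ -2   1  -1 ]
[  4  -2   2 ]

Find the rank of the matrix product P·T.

1

First compute PT:
[[ 18,  -9,   9],
 [  4,  -2,   2],
 [ 32, -16,  16],
 [-28,  14, -14]]
Now row reduce the product.
R2 ← R2 − (2/9)·R1: [0, 0, 0]
R3 ← R3 − (16/9)·R1: [0, 0, 0]
R4 ← R4 + (14/9)·R1: [0, 0, 0]
1 nonzero row, so rank(PT) = 1.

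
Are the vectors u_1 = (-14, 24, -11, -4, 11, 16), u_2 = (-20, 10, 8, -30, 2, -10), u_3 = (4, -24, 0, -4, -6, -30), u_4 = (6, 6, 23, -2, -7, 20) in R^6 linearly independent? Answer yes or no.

yes

Form the matrix with these vectors as rows and row reduce.
R2 ← R2 − (10/7)·R1: [0, -170/7, 166/7, -170/7, -96/7, -230/7]
R3 ← R3 + (2/7)·R1: [0, -120/7, -22/7, -36/7, -20/7, -178/7]
R4 ← R4 + (3/7)·R1: [0, 114/7, 128/7, -26/7, -16/7, 188/7]
R3 ← R3 − (12/17)·R2: [0, 0, -338/17, 12, 116/17, -38/17]
R4 ← R4 + (57/85)·R2: [0, 0, 2906/85, -20, -976/85, 82/17]
R4 ← R4 + (1453/845)·R3: [0, 0, 0, 536/845, 212/845, 828/845]
4 nonzero rows, so the 4 vectors span a space of dimension 4.
Since 4 = 4, the vectors are linearly independent.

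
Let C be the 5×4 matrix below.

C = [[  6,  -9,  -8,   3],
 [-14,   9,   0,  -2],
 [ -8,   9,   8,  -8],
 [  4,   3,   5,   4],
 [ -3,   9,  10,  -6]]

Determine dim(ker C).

Row reduce to echelon form.
R2 ← R2 + (7/3)·R1: [0, -12, -56/3, 5]
R3 ← R3 + (4/3)·R1: [0, -3, -8/3, -4]
R4 ← R4 − (2/3)·R1: [0, 9, 31/3, 2]
R5 ← R5 + (1/2)·R1: [0, 9/2, 6, -9/2]
R3 ← R3 − (1/4)·R2: [0, 0, 2, -21/4]
R4 ← R4 + (3/4)·R2: [0, 0, -11/3, 23/4]
R5 ← R5 + (3/8)·R2: [0, 0, -1, -21/8]
R4 ← R4 + (11/6)·R3: [0, 0, 0, -31/8]
R5 ← R5 + (1/2)·R3: [0, 0, 0, -21/4]
R5 ← R5 − (42/31)·R4: [0, 0, 0, 0]
4 nonzero rows, so rank(C) = 4.
C has 4 columns; by rank–nullity, nullity = 4 − 4 = 0.

0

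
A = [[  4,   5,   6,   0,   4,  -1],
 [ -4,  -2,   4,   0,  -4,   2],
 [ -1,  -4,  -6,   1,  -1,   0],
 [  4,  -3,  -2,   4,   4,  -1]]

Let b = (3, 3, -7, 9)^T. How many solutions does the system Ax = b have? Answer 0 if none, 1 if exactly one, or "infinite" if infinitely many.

Row reduce the augmented matrix [A | b].
R2 ← R2 + R1: [0, 3, 10, 0, 0, 1, 6]
R3 ← R3 + (1/4)·R1: [0, -11/4, -9/2, 1, 0, -1/4, -25/4]
R4 ← R4 − R1: [0, -8, -8, 4, 0, 0, 6]
R3 ← R3 + (11/12)·R2: [0, 0, 14/3, 1, 0, 2/3, -3/4]
R4 ← R4 + (8/3)·R2: [0, 0, 56/3, 4, 0, 8/3, 22]
R4 ← R4 − (4)·R3: [0, 0, 0, 0, 0, 0, 25]
The echelon form has 4 nonzero rows; the last pivot sits in the augmented column, so rank(A) = 3 but rank([A|b]) = 4.
Since the ranks differ, the system is inconsistent.
It has no solutions.

0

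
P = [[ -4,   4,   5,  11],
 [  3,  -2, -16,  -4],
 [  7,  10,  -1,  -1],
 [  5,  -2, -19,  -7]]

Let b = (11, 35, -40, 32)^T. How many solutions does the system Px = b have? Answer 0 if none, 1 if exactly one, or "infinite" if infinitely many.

infinite

Row reduce the augmented matrix [P | b].
R2 ← R2 + (3/4)·R1: [0, 1, -49/4, 17/4, 173/4]
R3 ← R3 + (7/4)·R1: [0, 17, 31/4, 73/4, -83/4]
R4 ← R4 + (5/4)·R1: [0, 3, -51/4, 27/4, 183/4]
R3 ← R3 − (17)·R2: [0, 0, 216, -54, -756]
R4 ← R4 − (3)·R2: [0, 0, 24, -6, -84]
R4 ← R4 − (1/9)·R3: [0, 0, 0, 0, 0]
The echelon form has 3 nonzero rows, and every pivot lies in the first 4 columns, so rank(P) = rank([P|b]) = 3.
The system is consistent.
rank = 3 < 4 unknowns, so there are infinitely many solutions.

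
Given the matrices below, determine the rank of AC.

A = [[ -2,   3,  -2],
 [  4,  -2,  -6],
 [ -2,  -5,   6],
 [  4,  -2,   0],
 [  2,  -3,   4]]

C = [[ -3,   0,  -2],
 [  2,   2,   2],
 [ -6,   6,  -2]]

First compute AC:
[[ 24,  -6,  14],
 [ 20, -40,   0],
 [-40,  26, -18],
 [-16,  -4, -12],
 [-36,  18, -18]]
Now row reduce the product.
R2 ← R2 − (5/6)·R1: [0, -35, -35/3]
R3 ← R3 + (5/3)·R1: [0, 16, 16/3]
R4 ← R4 + (2/3)·R1: [0, -8, -8/3]
R5 ← R5 + (3/2)·R1: [0, 9, 3]
R3 ← R3 + (16/35)·R2: [0, 0, 0]
R4 ← R4 − (8/35)·R2: [0, 0, 0]
R5 ← R5 + (9/35)·R2: [0, 0, 0]
2 nonzero rows, so rank(AC) = 2.

2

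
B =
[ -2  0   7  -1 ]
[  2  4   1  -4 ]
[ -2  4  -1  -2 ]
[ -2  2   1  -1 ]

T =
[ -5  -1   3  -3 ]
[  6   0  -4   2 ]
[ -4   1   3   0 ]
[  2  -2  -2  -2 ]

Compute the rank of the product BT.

First compute BT:
[[-20,  11,  17,   8],
 [  2,   7,   1,  10],
 [ 34,   5, -21,  18],
 [ 16,   5,  -9,  12]]
Now row reduce the product.
R2 ← R2 + (1/10)·R1: [0, 81/10, 27/10, 54/5]
R3 ← R3 + (17/10)·R1: [0, 237/10, 79/10, 158/5]
R4 ← R4 + (4/5)·R1: [0, 69/5, 23/5, 92/5]
R3 ← R3 − (79/27)·R2: [0, 0, 0, 0]
R4 ← R4 − (46/27)·R2: [0, 0, 0, 0]
2 nonzero rows, so rank(BT) = 2.

2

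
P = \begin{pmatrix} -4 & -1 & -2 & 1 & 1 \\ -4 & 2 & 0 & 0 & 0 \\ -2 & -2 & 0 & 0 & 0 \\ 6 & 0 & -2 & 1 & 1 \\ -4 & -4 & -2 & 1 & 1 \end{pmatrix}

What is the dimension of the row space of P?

Row reduce to echelon form.
R2 ← R2 − R1: [0, 3, 2, -1, -1]
R3 ← R3 − (1/2)·R1: [0, -3/2, 1, -1/2, -1/2]
R4 ← R4 + (3/2)·R1: [0, -3/2, -5, 5/2, 5/2]
R5 ← R5 − R1: [0, -3, 0, 0, 0]
R3 ← R3 + (1/2)·R2: [0, 0, 2, -1, -1]
R4 ← R4 + (1/2)·R2: [0, 0, -4, 2, 2]
R5 ← R5 + R2: [0, 0, 2, -1, -1]
R4 ← R4 + (2)·R3: [0, 0, 0, 0, 0]
R5 ← R5 − R3: [0, 0, 0, 0, 0]
Echelon form has 3 nonzero rows, so rank(P) = 3.
The row space has dimension equal to the rank: 3.

3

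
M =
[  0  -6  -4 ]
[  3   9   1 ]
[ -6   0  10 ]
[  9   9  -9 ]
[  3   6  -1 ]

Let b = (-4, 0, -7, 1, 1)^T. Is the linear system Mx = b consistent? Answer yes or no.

no

Row reduce the augmented matrix [M | b].
Swap R1 ↔ R2
R3 ← R3 + (2)·R1: [0, 18, 12, -7]
R4 ← R4 − (3)·R1: [0, -18, -12, 1]
R5 ← R5 − R1: [0, -3, -2, 1]
R3 ← R3 + (3)·R2: [0, 0, 0, -19]
R4 ← R4 − (3)·R2: [0, 0, 0, 13]
R5 ← R5 − (1/2)·R2: [0, 0, 0, 3]
R4 ← R4 + (13/19)·R3: [0, 0, 0, 0]
R5 ← R5 + (3/19)·R3: [0, 0, 0, 0]
The echelon form has 3 nonzero rows; the last pivot sits in the augmented column, so rank(M) = 2 but rank([M|b]) = 3.
Since the ranks differ, the system is inconsistent.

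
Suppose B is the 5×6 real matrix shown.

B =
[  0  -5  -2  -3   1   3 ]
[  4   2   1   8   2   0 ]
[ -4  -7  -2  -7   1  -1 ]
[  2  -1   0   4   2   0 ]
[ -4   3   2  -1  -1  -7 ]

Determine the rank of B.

3

Row reduce to echelon form.
Swap R1 ↔ R2
R3 ← R3 + R1: [0, -5, -1, 1, 3, -1]
R4 ← R4 − (1/2)·R1: [0, -2, -1/2, 0, 1, 0]
R5 ← R5 + R1: [0, 5, 3, 7, 1, -7]
R3 ← R3 − R2: [0, 0, 1, 4, 2, -4]
R4 ← R4 − (2/5)·R2: [0, 0, 3/10, 6/5, 3/5, -6/5]
R5 ← R5 + R2: [0, 0, 1, 4, 2, -4]
R4 ← R4 − (3/10)·R3: [0, 0, 0, 0, 0, 0]
R5 ← R5 − R3: [0, 0, 0, 0, 0, 0]
Echelon form has 3 nonzero rows, so rank(B) = 3.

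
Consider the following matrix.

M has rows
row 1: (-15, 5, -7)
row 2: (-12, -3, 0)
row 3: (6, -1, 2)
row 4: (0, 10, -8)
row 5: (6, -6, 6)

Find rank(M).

2

Row reduce to echelon form.
R2 ← R2 − (4/5)·R1: [0, -7, 28/5]
R3 ← R3 + (2/5)·R1: [0, 1, -4/5]
R5 ← R5 + (2/5)·R1: [0, -4, 16/5]
R3 ← R3 + (1/7)·R2: [0, 0, 0]
R4 ← R4 + (10/7)·R2: [0, 0, 0]
R5 ← R5 − (4/7)·R2: [0, 0, 0]
Echelon form has 2 nonzero rows, so rank(M) = 2.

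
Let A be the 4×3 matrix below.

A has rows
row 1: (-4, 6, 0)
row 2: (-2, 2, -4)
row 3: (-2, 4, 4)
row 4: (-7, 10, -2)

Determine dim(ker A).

Row reduce to echelon form.
R2 ← R2 − (1/2)·R1: [0, -1, -4]
R3 ← R3 − (1/2)·R1: [0, 1, 4]
R4 ← R4 − (7/4)·R1: [0, -1/2, -2]
R3 ← R3 + R2: [0, 0, 0]
R4 ← R4 − (1/2)·R2: [0, 0, 0]
2 nonzero rows, so rank(A) = 2.
A has 3 columns; by rank–nullity, nullity = 3 − 2 = 1.

1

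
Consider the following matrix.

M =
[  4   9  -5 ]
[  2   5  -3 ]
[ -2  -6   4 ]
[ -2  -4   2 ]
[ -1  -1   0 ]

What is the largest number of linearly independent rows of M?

2

Row reduce to echelon form.
R2 ← R2 − (1/2)·R1: [0, 1/2, -1/2]
R3 ← R3 + (1/2)·R1: [0, -3/2, 3/2]
R4 ← R4 + (1/2)·R1: [0, 1/2, -1/2]
R5 ← R5 + (1/4)·R1: [0, 5/4, -5/4]
R3 ← R3 + (3)·R2: [0, 0, 0]
R4 ← R4 − R2: [0, 0, 0]
R5 ← R5 − (5/2)·R2: [0, 0, 0]
Echelon form has 2 nonzero rows, so rank(M) = 2.
The rank gives the maximum number of linearly independent rows: 2.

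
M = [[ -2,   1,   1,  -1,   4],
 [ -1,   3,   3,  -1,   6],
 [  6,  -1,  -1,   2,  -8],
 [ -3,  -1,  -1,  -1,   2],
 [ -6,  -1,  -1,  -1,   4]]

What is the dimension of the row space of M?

3

Row reduce to echelon form.
R2 ← R2 − (1/2)·R1: [0, 5/2, 5/2, -1/2, 4]
R3 ← R3 + (3)·R1: [0, 2, 2, -1, 4]
R4 ← R4 − (3/2)·R1: [0, -5/2, -5/2, 1/2, -4]
R5 ← R5 − (3)·R1: [0, -4, -4, 2, -8]
R3 ← R3 − (4/5)·R2: [0, 0, 0, -3/5, 4/5]
R4 ← R4 + R2: [0, 0, 0, 0, 0]
R5 ← R5 + (8/5)·R2: [0, 0, 0, 6/5, -8/5]
R5 ← R5 + (2)·R3: [0, 0, 0, 0, 0]
Echelon form has 3 nonzero rows, so rank(M) = 3.
The row space has dimension equal to the rank: 3.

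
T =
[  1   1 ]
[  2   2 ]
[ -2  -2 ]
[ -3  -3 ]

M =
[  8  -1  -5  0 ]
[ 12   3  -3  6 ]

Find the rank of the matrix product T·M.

First compute TM:
[[ 20,   2,  -8,   6],
 [ 40,   4, -16,  12],
 [-40,  -4,  16, -12],
 [-60,  -6,  24, -18]]
Now row reduce the product.
R2 ← R2 − (2)·R1: [0, 0, 0, 0]
R3 ← R3 + (2)·R1: [0, 0, 0, 0]
R4 ← R4 + (3)·R1: [0, 0, 0, 0]
1 nonzero row, so rank(TM) = 1.

1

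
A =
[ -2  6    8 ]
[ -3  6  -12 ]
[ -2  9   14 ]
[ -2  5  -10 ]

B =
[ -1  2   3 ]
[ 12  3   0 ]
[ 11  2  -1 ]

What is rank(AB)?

First compute AB:
[[162,  30, -14],
 [-57, -12,   3],
 [264,  51, -20],
 [-48,  -9,   4]]
Now row reduce the product.
R2 ← R2 + (19/54)·R1: [0, -13/9, -52/27]
R3 ← R3 − (44/27)·R1: [0, 19/9, 76/27]
R4 ← R4 + (8/27)·R1: [0, -1/9, -4/27]
R3 ← R3 + (19/13)·R2: [0, 0, 0]
R4 ← R4 − (1/13)·R2: [0, 0, 0]
2 nonzero rows, so rank(AB) = 2.

2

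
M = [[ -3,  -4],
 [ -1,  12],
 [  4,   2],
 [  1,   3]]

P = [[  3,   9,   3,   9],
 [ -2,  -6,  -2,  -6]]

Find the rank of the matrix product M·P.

First compute MP:
[[ -1,  -3,  -1,  -3],
 [-27, -81, -27, -81],
 [  8,  24,   8,  24],
 [ -3,  -9,  -3,  -9]]
Now row reduce the product.
R2 ← R2 − (27)·R1: [0, 0, 0, 0]
R3 ← R3 + (8)·R1: [0, 0, 0, 0]
R4 ← R4 − (3)·R1: [0, 0, 0, 0]
1 nonzero row, so rank(MP) = 1.

1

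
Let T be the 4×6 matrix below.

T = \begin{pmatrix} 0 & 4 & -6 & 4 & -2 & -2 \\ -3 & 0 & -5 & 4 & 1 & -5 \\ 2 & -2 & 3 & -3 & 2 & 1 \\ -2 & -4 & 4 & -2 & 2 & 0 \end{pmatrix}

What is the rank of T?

3

Row reduce to echelon form.
Swap R1 ↔ R2
R3 ← R3 + (2/3)·R1: [0, -2, -1/3, -1/3, 8/3, -7/3]
R4 ← R4 − (2/3)·R1: [0, -4, 22/3, -14/3, 4/3, 10/3]
R3 ← R3 + (1/2)·R2: [0, 0, -10/3, 5/3, 5/3, -10/3]
R4 ← R4 + R2: [0, 0, 4/3, -2/3, -2/3, 4/3]
R4 ← R4 + (2/5)·R3: [0, 0, 0, 0, 0, 0]
Echelon form has 3 nonzero rows, so rank(T) = 3.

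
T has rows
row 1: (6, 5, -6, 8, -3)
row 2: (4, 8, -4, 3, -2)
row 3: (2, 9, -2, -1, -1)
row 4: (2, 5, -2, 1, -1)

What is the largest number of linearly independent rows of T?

2

Row reduce to echelon form.
R2 ← R2 − (2/3)·R1: [0, 14/3, 0, -7/3, 0]
R3 ← R3 − (1/3)·R1: [0, 22/3, 0, -11/3, 0]
R4 ← R4 − (1/3)·R1: [0, 10/3, 0, -5/3, 0]
R3 ← R3 − (11/7)·R2: [0, 0, 0, 0, 0]
R4 ← R4 − (5/7)·R2: [0, 0, 0, 0, 0]
Echelon form has 2 nonzero rows, so rank(T) = 2.
The rank gives the maximum number of linearly independent rows: 2.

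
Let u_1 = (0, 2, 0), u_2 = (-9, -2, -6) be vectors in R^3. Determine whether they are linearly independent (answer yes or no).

yes

Form the matrix with these vectors as rows and row reduce.
Swap R1 ↔ R2
2 nonzero rows, so the 2 vectors span a space of dimension 2.
Since 2 = 2, the vectors are linearly independent.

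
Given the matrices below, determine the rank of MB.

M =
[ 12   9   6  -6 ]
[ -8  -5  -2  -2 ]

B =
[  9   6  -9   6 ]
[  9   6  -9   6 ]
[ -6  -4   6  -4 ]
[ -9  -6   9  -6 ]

First compute MB:
[[207, 138, -207, 138],
 [-87, -58,  87, -58]]
Now row reduce the product.
R2 ← R2 + (29/69)·R1: [0, 0, 0, 0]
1 nonzero row, so rank(MB) = 1.

1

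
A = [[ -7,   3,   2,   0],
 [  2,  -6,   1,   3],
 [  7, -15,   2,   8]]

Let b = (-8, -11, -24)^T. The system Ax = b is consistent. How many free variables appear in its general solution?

1

Row reduce the augmented matrix [A | b].
R2 ← R2 + (2/7)·R1: [0, -36/7, 11/7, 3, -93/7]
R3 ← R3 + R1: [0, -12, 4, 8, -32]
R3 ← R3 − (7/3)·R2: [0, 0, 1/3, 1, -1]
The echelon form has 3 nonzero rows, and every pivot lies in the first 4 columns, so rank(A) = rank([A|b]) = 3.
The system is consistent.
Free variables = (unknowns) − (rank) = 4 − 3 = 1.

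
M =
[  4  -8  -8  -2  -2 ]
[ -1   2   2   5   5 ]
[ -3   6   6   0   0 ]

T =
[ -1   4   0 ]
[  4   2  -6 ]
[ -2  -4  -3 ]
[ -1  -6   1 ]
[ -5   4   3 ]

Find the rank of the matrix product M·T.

First compute MT:
[[ -8,  36,  64],
 [-25, -18,   2],
 [ 15, -24, -54]]
Now row reduce the product.
R2 ← R2 − (25/8)·R1: [0, -261/2, -198]
R3 ← R3 + (15/8)·R1: [0, 87/2, 66]
R3 ← R3 + (1/3)·R2: [0, 0, 0]
2 nonzero rows, so rank(MT) = 2.

2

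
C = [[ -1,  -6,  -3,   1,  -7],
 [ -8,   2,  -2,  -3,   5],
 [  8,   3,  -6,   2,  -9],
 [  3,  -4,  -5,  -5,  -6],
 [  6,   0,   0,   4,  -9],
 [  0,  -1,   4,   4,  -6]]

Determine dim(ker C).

0

Row reduce to echelon form.
R2 ← R2 − (8)·R1: [0, 50, 22, -11, 61]
R3 ← R3 + (8)·R1: [0, -45, -30, 10, -65]
R4 ← R4 + (3)·R1: [0, -22, -14, -2, -27]
R5 ← R5 + (6)·R1: [0, -36, -18, 10, -51]
R3 ← R3 + (9/10)·R2: [0, 0, -51/5, 1/10, -101/10]
R4 ← R4 + (11/25)·R2: [0, 0, -108/25, -171/25, -4/25]
R5 ← R5 + (18/25)·R2: [0, 0, -54/25, 52/25, -177/25]
R6 ← R6 + (1/50)·R2: [0, 0, 111/25, 189/50, -239/50]
R4 ← R4 − (36/85)·R3: [0, 0, 0, -117/17, 70/17]
R5 ← R5 − (18/85)·R3: [0, 0, 0, 35/17, -84/17]
R6 ← R6 + (37/85)·R3: [0, 0, 0, 65/17, -156/17]
R5 ← R5 + (35/117)·R4: [0, 0, 0, 0, -434/117]
R6 ← R6 + (5/9)·R4: [0, 0, 0, 0, -62/9]
R6 ← R6 − (13/7)·R5: [0, 0, 0, 0, 0]
5 nonzero rows, so rank(C) = 5.
C has 5 columns; by rank–nullity, nullity = 5 − 5 = 0.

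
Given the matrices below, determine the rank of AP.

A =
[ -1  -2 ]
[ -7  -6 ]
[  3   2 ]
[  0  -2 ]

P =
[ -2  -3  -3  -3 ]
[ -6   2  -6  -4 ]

First compute AP:
[[ 14,  -1,  15,  11],
 [ 50,   9,  57,  45],
 [-18,  -5, -21, -17],
 [ 12,  -4,  12,   8]]
Now row reduce the product.
R2 ← R2 − (25/7)·R1: [0, 88/7, 24/7, 40/7]
R3 ← R3 + (9/7)·R1: [0, -44/7, -12/7, -20/7]
R4 ← R4 − (6/7)·R1: [0, -22/7, -6/7, -10/7]
R3 ← R3 + (1/2)·R2: [0, 0, 0, 0]
R4 ← R4 + (1/4)·R2: [0, 0, 0, 0]
2 nonzero rows, so rank(AP) = 2.

2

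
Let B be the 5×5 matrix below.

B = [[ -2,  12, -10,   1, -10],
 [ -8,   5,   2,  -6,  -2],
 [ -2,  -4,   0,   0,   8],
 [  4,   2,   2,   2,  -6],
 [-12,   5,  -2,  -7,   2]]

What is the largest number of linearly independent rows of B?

5

Row reduce to echelon form.
R2 ← R2 − (4)·R1: [0, -43, 42, -10, 38]
R3 ← R3 − R1: [0, -16, 10, -1, 18]
R4 ← R4 + (2)·R1: [0, 26, -18, 4, -26]
R5 ← R5 − (6)·R1: [0, -67, 58, -13, 62]
R3 ← R3 − (16/43)·R2: [0, 0, -242/43, 117/43, 166/43]
R4 ← R4 + (26/43)·R2: [0, 0, 318/43, -88/43, -130/43]
R5 ← R5 − (67/43)·R2: [0, 0, -320/43, 111/43, 120/43]
R4 ← R4 + (159/121)·R3: [0, 0, 0, 185/121, 248/121]
R5 ← R5 − (160/121)·R3: [0, 0, 0, -123/121, -280/121]
R5 ← R5 + (123/185)·R4: [0, 0, 0, 0, -176/185]
Echelon form has 5 nonzero rows, so rank(B) = 5.
The rank gives the maximum number of linearly independent rows: 5.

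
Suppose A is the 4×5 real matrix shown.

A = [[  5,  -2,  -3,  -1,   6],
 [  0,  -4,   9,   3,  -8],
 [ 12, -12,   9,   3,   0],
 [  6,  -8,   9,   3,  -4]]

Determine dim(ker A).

3

Row reduce to echelon form.
R3 ← R3 − (12/5)·R1: [0, -36/5, 81/5, 27/5, -72/5]
R4 ← R4 − (6/5)·R1: [0, -28/5, 63/5, 21/5, -56/5]
R3 ← R3 − (9/5)·R2: [0, 0, 0, 0, 0]
R4 ← R4 − (7/5)·R2: [0, 0, 0, 0, 0]
2 nonzero rows, so rank(A) = 2.
A has 5 columns; by rank–nullity, nullity = 5 − 2 = 3.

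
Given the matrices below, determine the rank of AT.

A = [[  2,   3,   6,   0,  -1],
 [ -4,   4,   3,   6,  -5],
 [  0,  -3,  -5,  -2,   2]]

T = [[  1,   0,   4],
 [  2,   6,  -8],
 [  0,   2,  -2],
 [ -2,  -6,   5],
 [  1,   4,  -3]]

3

First compute AT:
[[  7,  26, -25],
 [-13, -26,  -9],
 [  0,  -8,  18]]
Now row reduce the product.
R2 ← R2 + (13/7)·R1: [0, 156/7, -388/7]
R3 ← R3 + (14/39)·R2: [0, 0, -74/39]
3 nonzero rows, so rank(AT) = 3.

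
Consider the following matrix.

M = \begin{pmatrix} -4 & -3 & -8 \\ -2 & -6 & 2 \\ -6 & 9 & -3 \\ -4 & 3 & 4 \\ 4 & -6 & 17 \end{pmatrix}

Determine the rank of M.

Row reduce to echelon form.
R2 ← R2 − (1/2)·R1: [0, -9/2, 6]
R3 ← R3 − (3/2)·R1: [0, 27/2, 9]
R4 ← R4 − R1: [0, 6, 12]
R5 ← R5 + R1: [0, -9, 9]
R3 ← R3 + (3)·R2: [0, 0, 27]
R4 ← R4 + (4/3)·R2: [0, 0, 20]
R5 ← R5 − (2)·R2: [0, 0, -3]
R4 ← R4 − (20/27)·R3: [0, 0, 0]
R5 ← R5 + (1/9)·R3: [0, 0, 0]
Echelon form has 3 nonzero rows, so rank(M) = 3.

3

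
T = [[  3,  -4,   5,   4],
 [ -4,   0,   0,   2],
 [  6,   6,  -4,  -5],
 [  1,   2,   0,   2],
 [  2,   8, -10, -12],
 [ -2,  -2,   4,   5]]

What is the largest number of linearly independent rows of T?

4

Row reduce to echelon form.
R2 ← R2 + (4/3)·R1: [0, -16/3, 20/3, 22/3]
R3 ← R3 − (2)·R1: [0, 14, -14, -13]
R4 ← R4 − (1/3)·R1: [0, 10/3, -5/3, 2/3]
R5 ← R5 − (2/3)·R1: [0, 32/3, -40/3, -44/3]
R6 ← R6 + (2/3)·R1: [0, -14/3, 22/3, 23/3]
R3 ← R3 + (21/8)·R2: [0, 0, 7/2, 25/4]
R4 ← R4 + (5/8)·R2: [0, 0, 5/2, 21/4]
R5 ← R5 + (2)·R2: [0, 0, 0, 0]
R6 ← R6 − (7/8)·R2: [0, 0, 3/2, 5/4]
R4 ← R4 − (5/7)·R3: [0, 0, 0, 11/14]
R6 ← R6 − (3/7)·R3: [0, 0, 0, -10/7]
R6 ← R6 + (20/11)·R4: [0, 0, 0, 0]
Echelon form has 4 nonzero rows, so rank(T) = 4.
The rank gives the maximum number of linearly independent rows: 4.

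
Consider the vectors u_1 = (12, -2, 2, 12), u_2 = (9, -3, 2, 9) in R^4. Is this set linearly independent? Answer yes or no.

Form the matrix with these vectors as rows and row reduce.
R2 ← R2 − (3/4)·R1: [0, -3/2, 1/2, 0]
2 nonzero rows, so the 2 vectors span a space of dimension 2.
Since 2 = 2, the vectors are linearly independent.

yes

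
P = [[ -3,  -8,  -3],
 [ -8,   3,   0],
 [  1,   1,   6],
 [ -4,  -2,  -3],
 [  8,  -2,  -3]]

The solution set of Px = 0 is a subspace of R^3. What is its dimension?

Row reduce to echelon form.
R2 ← R2 − (8/3)·R1: [0, 73/3, 8]
R3 ← R3 + (1/3)·R1: [0, -5/3, 5]
R4 ← R4 − (4/3)·R1: [0, 26/3, 1]
R5 ← R5 + (8/3)·R1: [0, -70/3, -11]
R3 ← R3 + (5/73)·R2: [0, 0, 405/73]
R4 ← R4 − (26/73)·R2: [0, 0, -135/73]
R5 ← R5 + (70/73)·R2: [0, 0, -243/73]
R4 ← R4 + (1/3)·R3: [0, 0, 0]
R5 ← R5 + (3/5)·R3: [0, 0, 0]
3 nonzero rows, so rank(P) = 3.
P has 3 columns; by rank–nullity, nullity = 3 − 3 = 0.

0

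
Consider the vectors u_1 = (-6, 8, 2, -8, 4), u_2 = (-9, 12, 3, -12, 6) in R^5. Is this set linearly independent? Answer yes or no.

Form the matrix with these vectors as rows and row reduce.
R2 ← R2 − (3/2)·R1: [0, 0, 0, 0, 0]
1 nonzero row, so the 2 vectors span a space of dimension 1.
Since 1 < 2, the vectors are linearly dependent.

no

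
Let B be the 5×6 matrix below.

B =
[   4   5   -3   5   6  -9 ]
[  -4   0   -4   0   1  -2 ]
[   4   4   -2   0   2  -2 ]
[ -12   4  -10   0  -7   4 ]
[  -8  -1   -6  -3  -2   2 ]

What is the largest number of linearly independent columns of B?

4

Row reduce to echelon form.
R2 ← R2 + R1: [0, 5, -7, 5, 7, -11]
R3 ← R3 − R1: [0, -1, 1, -5, -4, 7]
R4 ← R4 + (3)·R1: [0, 19, -19, 15, 11, -23]
R5 ← R5 + (2)·R1: [0, 9, -12, 7, 10, -16]
R3 ← R3 + (1/5)·R2: [0, 0, -2/5, -4, -13/5, 24/5]
R4 ← R4 − (19/5)·R2: [0, 0, 38/5, -4, -78/5, 94/5]
R5 ← R5 − (9/5)·R2: [0, 0, 3/5, -2, -13/5, 19/5]
R4 ← R4 + (19)·R3: [0, 0, 0, -80, -65, 110]
R5 ← R5 + (3/2)·R3: [0, 0, 0, -8, -13/2, 11]
R5 ← R5 − (1/10)·R4: [0, 0, 0, 0, 0, 0]
Echelon form has 4 nonzero rows, so rank(B) = 4.
The rank gives the maximum number of linearly independent columns: 4.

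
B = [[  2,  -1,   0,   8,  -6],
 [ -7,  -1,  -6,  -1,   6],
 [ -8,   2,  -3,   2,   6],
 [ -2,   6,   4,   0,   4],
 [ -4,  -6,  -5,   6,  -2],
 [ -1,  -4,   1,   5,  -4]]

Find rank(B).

Row reduce to echelon form.
R2 ← R2 + (7/2)·R1: [0, -9/2, -6, 27, -15]
R3 ← R3 + (4)·R1: [0, -2, -3, 34, -18]
R4 ← R4 + R1: [0, 5, 4, 8, -2]
R5 ← R5 + (2)·R1: [0, -8, -5, 22, -14]
R6 ← R6 + (1/2)·R1: [0, -9/2, 1, 9, -7]
R3 ← R3 − (4/9)·R2: [0, 0, -1/3, 22, -34/3]
R4 ← R4 + (10/9)·R2: [0, 0, -8/3, 38, -56/3]
R5 ← R5 − (16/9)·R2: [0, 0, 17/3, -26, 38/3]
R6 ← R6 − R2: [0, 0, 7, -18, 8]
R4 ← R4 − (8)·R3: [0, 0, 0, -138, 72]
R5 ← R5 + (17)·R3: [0, 0, 0, 348, -180]
R6 ← R6 + (21)·R3: [0, 0, 0, 444, -230]
R5 ← R5 + (58/23)·R4: [0, 0, 0, 0, 36/23]
R6 ← R6 + (74/23)·R4: [0, 0, 0, 0, 38/23]
R6 ← R6 − (19/18)·R5: [0, 0, 0, 0, 0]
Echelon form has 5 nonzero rows, so rank(B) = 5.

5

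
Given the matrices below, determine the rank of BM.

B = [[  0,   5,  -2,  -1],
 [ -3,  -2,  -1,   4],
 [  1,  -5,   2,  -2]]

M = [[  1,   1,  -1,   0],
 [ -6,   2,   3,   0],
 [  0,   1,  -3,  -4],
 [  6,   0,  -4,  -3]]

First compute BM:
[[-36,   8,  25,  11],
 [ 33,  -8, -16,  -8],
 [ 19,  -7, -14,  -2]]
Now row reduce the product.
R2 ← R2 + (11/12)·R1: [0, -2/3, 83/12, 25/12]
R3 ← R3 + (19/36)·R1: [0, -25/9, -29/36, 137/36]
R3 ← R3 − (25/6)·R2: [0, 0, -237/8, -39/8]
3 nonzero rows, so rank(BM) = 3.

3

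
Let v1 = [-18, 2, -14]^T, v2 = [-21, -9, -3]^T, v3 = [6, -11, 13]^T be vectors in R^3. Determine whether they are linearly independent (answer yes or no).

yes

Form the matrix with these vectors as rows and row reduce.
R2 ← R2 − (7/6)·R1: [0, -34/3, 40/3]
R3 ← R3 + (1/3)·R1: [0, -31/3, 25/3]
R3 ← R3 − (31/34)·R2: [0, 0, -65/17]
3 nonzero rows, so the 3 vectors span a space of dimension 3.
Since 3 = 3, the vectors are linearly independent.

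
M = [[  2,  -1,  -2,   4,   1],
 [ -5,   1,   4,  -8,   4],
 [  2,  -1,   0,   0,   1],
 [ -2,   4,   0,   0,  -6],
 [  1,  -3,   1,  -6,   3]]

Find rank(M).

Row reduce to echelon form.
R2 ← R2 + (5/2)·R1: [0, -3/2, -1, 2, 13/2]
R3 ← R3 − R1: [0, 0, 2, -4, 0]
R4 ← R4 + R1: [0, 3, -2, 4, -5]
R5 ← R5 − (1/2)·R1: [0, -5/2, 2, -8, 5/2]
R4 ← R4 + (2)·R2: [0, 0, -4, 8, 8]
R5 ← R5 − (5/3)·R2: [0, 0, 11/3, -34/3, -25/3]
R4 ← R4 + (2)·R3: [0, 0, 0, 0, 8]
R5 ← R5 − (11/6)·R3: [0, 0, 0, -4, -25/3]
Swap R4 ↔ R5
Echelon form has 5 nonzero rows, so rank(M) = 5.

5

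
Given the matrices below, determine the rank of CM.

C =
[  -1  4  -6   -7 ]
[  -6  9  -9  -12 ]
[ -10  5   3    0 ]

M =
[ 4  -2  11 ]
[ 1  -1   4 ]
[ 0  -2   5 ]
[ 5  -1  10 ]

2

First compute CM:
[[-35,  17, -95],
 [-75,  33, -195],
 [-35,   9, -75]]
Now row reduce the product.
R2 ← R2 − (15/7)·R1: [0, -24/7, 60/7]
R3 ← R3 − R1: [0, -8, 20]
R3 ← R3 − (7/3)·R2: [0, 0, 0]
2 nonzero rows, so rank(CM) = 2.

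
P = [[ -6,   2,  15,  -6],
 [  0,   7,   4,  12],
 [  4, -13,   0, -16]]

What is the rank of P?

3

Row reduce to echelon form.
R3 ← R3 + (2/3)·R1: [0, -35/3, 10, -20]
R3 ← R3 + (5/3)·R2: [0, 0, 50/3, 0]
Echelon form has 3 nonzero rows, so rank(P) = 3.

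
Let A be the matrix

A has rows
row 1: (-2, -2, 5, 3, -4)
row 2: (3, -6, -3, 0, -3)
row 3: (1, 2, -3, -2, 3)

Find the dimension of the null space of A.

3

Row reduce to echelon form.
R2 ← R2 + (3/2)·R1: [0, -9, 9/2, 9/2, -9]
R3 ← R3 + (1/2)·R1: [0, 1, -1/2, -1/2, 1]
R3 ← R3 + (1/9)·R2: [0, 0, 0, 0, 0]
2 nonzero rows, so rank(A) = 2.
A has 5 columns; by rank–nullity, nullity = 5 − 2 = 3.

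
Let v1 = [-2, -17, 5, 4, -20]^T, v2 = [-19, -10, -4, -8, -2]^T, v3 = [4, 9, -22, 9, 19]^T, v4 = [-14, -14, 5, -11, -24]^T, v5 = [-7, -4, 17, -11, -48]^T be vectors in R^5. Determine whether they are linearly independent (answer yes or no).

Form the matrix with these vectors as rows and row reduce.
R2 ← R2 − (19/2)·R1: [0, 303/2, -103/2, -46, 188]
R3 ← R3 + (2)·R1: [0, -25, -12, 17, -21]
R4 ← R4 − (7)·R1: [0, 105, -30, -39, 116]
R5 ← R5 − (7/2)·R1: [0, 111/2, -1/2, -25, 22]
R3 ← R3 + (50/303)·R2: [0, 0, -6211/303, 2851/303, 3037/303]
R4 ← R4 − (70/101)·R2: [0, 0, 575/101, -719/101, -1444/101]
R5 ← R5 − (37/101)·R2: [0, 0, 1855/101, -823/101, -4734/101]
R4 ← R4 + (1725/6211)·R3: [0, 0, 0, -27984/6211, -71509/6211]
R5 ← R5 + (5565/6211)·R3: [0, 0, 0, 1752/6211, -235339/6211]
R5 ← R5 + (73/1166)·R4: [0, 0, 0, 0, -45021/1166]
5 nonzero rows, so the 5 vectors span a space of dimension 5.
Since 5 = 5, the vectors are linearly independent.

yes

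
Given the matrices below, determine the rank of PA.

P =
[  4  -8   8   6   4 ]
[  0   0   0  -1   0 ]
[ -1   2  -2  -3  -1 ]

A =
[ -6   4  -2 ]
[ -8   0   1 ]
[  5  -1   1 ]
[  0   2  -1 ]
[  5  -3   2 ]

2

First compute PA:
[[100,   8,  -6],
 [  0,  -2,   1],
 [-25,  -5,   3]]
Now row reduce the product.
R3 ← R3 + (1/4)·R1: [0, -3, 3/2]
R3 ← R3 − (3/2)·R2: [0, 0, 0]
2 nonzero rows, so rank(PA) = 2.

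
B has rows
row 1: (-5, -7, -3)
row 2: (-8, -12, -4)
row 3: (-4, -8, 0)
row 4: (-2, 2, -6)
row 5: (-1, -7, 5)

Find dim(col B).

Row reduce to echelon form.
R2 ← R2 − (8/5)·R1: [0, -4/5, 4/5]
R3 ← R3 − (4/5)·R1: [0, -12/5, 12/5]
R4 ← R4 − (2/5)·R1: [0, 24/5, -24/5]
R5 ← R5 − (1/5)·R1: [0, -28/5, 28/5]
R3 ← R3 − (3)·R2: [0, 0, 0]
R4 ← R4 + (6)·R2: [0, 0, 0]
R5 ← R5 − (7)·R2: [0, 0, 0]
Echelon form has 2 nonzero rows, so rank(B) = 2.
The column space has dimension equal to the rank: 2.

2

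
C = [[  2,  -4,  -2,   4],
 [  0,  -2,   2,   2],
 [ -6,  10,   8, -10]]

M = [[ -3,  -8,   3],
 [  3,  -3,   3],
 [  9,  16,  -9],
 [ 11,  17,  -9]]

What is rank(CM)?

2

First compute CM:
[[  8,  32, -24],
 [ 34,  72, -42],
 [ 10, -24,  30]]
Now row reduce the product.
R2 ← R2 − (17/4)·R1: [0, -64, 60]
R3 ← R3 − (5/4)·R1: [0, -64, 60]
R3 ← R3 − R2: [0, 0, 0]
2 nonzero rows, so rank(CM) = 2.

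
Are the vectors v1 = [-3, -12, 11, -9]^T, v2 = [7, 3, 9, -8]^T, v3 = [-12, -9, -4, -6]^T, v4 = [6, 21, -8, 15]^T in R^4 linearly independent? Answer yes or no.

yes

Form the matrix with these vectors as rows and row reduce.
R2 ← R2 + (7/3)·R1: [0, -25, 104/3, -29]
R3 ← R3 − (4)·R1: [0, 39, -48, 30]
R4 ← R4 + (2)·R1: [0, -3, 14, -3]
R3 ← R3 + (39/25)·R2: [0, 0, 152/25, -381/25]
R4 ← R4 − (3/25)·R2: [0, 0, 246/25, 12/25]
R4 ← R4 − (123/76)·R3: [0, 0, 0, 1911/76]
4 nonzero rows, so the 4 vectors span a space of dimension 4.
Since 4 = 4, the vectors are linearly independent.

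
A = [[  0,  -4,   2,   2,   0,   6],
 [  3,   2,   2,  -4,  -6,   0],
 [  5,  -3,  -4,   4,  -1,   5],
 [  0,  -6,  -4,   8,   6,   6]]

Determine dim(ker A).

3

Row reduce to echelon form.
Swap R1 ↔ R2
R3 ← R3 − (5/3)·R1: [0, -19/3, -22/3, 32/3, 9, 5]
R3 ← R3 − (19/12)·R2: [0, 0, -21/2, 15/2, 9, -9/2]
R4 ← R4 − (3/2)·R2: [0, 0, -7, 5, 6, -3]
R4 ← R4 − (2/3)·R3: [0, 0, 0, 0, 0, 0]
3 nonzero rows, so rank(A) = 3.
A has 6 columns; by rank–nullity, nullity = 6 − 3 = 3.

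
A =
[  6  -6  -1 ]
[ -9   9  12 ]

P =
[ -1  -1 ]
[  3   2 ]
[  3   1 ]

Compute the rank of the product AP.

2

First compute AP:
[[-27, -19],
 [ 72,  39]]
Now row reduce the product.
R2 ← R2 + (8/3)·R1: [0, -35/3]
2 nonzero rows, so rank(AP) = 2.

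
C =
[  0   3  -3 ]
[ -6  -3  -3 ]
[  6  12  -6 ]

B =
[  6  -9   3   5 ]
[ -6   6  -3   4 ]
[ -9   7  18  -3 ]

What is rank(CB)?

2

First compute CB:
[[  9,  -3, -63,  21],
 [  9,  15, -63, -33],
 [ 18, -24, -126,  96]]
Now row reduce the product.
R2 ← R2 − R1: [0, 18, 0, -54]
R3 ← R3 − (2)·R1: [0, -18, 0, 54]
R3 ← R3 + R2: [0, 0, 0, 0]
2 nonzero rows, so rank(CB) = 2.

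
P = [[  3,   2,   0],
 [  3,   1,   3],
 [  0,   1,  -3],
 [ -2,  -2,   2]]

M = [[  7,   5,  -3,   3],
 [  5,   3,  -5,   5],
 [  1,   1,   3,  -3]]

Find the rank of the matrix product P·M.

2

First compute PM:
[[ 31,  21, -19,  19],
 [ 29,  21,  -5,   5],
 [  2,   0, -14,  14],
 [-22, -14,  22, -22]]
Now row reduce the product.
R2 ← R2 − (29/31)·R1: [0, 42/31, 396/31, -396/31]
R3 ← R3 − (2/31)·R1: [0, -42/31, -396/31, 396/31]
R4 ← R4 + (22/31)·R1: [0, 28/31, 264/31, -264/31]
R3 ← R3 + R2: [0, 0, 0, 0]
R4 ← R4 − (2/3)·R2: [0, 0, 0, 0]
2 nonzero rows, so rank(PM) = 2.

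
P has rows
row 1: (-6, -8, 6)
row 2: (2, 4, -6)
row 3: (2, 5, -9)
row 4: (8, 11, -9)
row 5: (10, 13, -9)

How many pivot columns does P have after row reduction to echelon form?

Row reduce to echelon form.
R2 ← R2 + (1/3)·R1: [0, 4/3, -4]
R3 ← R3 + (1/3)·R1: [0, 7/3, -7]
R4 ← R4 + (4/3)·R1: [0, 1/3, -1]
R5 ← R5 + (5/3)·R1: [0, -1/3, 1]
R3 ← R3 − (7/4)·R2: [0, 0, 0]
R4 ← R4 − (1/4)·R2: [0, 0, 0]
R5 ← R5 + (1/4)·R2: [0, 0, 0]
Echelon form has 2 nonzero rows, so rank(P) = 2.
Each nonzero row contributes one pivot column: 2 pivot columns.

2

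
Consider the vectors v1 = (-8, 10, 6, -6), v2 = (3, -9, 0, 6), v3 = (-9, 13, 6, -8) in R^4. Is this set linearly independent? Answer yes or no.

Form the matrix with these vectors as rows and row reduce.
R2 ← R2 + (3/8)·R1: [0, -21/4, 9/4, 15/4]
R3 ← R3 − (9/8)·R1: [0, 7/4, -3/4, -5/4]
R3 ← R3 + (1/3)·R2: [0, 0, 0, 0]
2 nonzero rows, so the 3 vectors span a space of dimension 2.
Since 2 < 3, the vectors are linearly dependent.

no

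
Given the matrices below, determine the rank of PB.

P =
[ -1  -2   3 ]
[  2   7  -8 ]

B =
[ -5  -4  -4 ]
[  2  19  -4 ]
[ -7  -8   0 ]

2

First compute PB:
[[-20, -58,  12],
 [ 60, 189, -36]]
Now row reduce the product.
R2 ← R2 + (3)·R1: [0, 15, 0]
2 nonzero rows, so rank(PB) = 2.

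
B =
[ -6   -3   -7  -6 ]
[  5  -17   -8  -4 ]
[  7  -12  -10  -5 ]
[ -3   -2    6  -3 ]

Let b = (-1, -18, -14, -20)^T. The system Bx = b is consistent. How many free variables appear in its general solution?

0

Row reduce the augmented matrix [B | b].
R2 ← R2 + (5/6)·R1: [0, -39/2, -83/6, -9, -113/6]
R3 ← R3 + (7/6)·R1: [0, -31/2, -109/6, -12, -91/6]
R4 ← R4 − (1/2)·R1: [0, -1/2, 19/2, 0, -39/2]
R3 ← R3 − (31/39)·R2: [0, 0, -839/117, -63/13, -23/117]
R4 ← R4 − (1/39)·R2: [0, 0, 1153/117, 3/13, -2225/117]
R4 ← R4 + (1153/839)·R3: [0, 0, 0, -5394/839, -16182/839]
The echelon form has 4 nonzero rows, and every pivot lies in the first 4 columns, so rank(B) = rank([B|b]) = 4.
The system is consistent.
Free variables = (unknowns) − (rank) = 4 − 4 = 0.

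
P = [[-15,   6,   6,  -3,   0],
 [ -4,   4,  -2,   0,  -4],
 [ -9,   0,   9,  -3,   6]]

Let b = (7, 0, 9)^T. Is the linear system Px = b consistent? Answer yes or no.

Row reduce the augmented matrix [P | b].
R2 ← R2 − (4/15)·R1: [0, 12/5, -18/5, 4/5, -4, -28/15]
R3 ← R3 − (3/5)·R1: [0, -18/5, 27/5, -6/5, 6, 24/5]
R3 ← R3 + (3/2)·R2: [0, 0, 0, 0, 0, 2]
The echelon form has 3 nonzero rows; the last pivot sits in the augmented column, so rank(P) = 2 but rank([P|b]) = 3.
Since the ranks differ, the system is inconsistent.

no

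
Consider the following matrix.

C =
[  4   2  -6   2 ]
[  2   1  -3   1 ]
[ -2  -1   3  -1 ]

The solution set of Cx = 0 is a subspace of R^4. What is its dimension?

3

Row reduce to echelon form.
R2 ← R2 − (1/2)·R1: [0, 0, 0, 0]
R3 ← R3 + (1/2)·R1: [0, 0, 0, 0]
1 nonzero row, so rank(C) = 1.
C has 4 columns; by rank–nullity, nullity = 4 − 1 = 3.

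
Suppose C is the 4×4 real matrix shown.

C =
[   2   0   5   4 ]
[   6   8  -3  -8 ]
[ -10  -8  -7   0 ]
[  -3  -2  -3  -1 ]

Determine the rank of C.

2

Row reduce to echelon form.
R2 ← R2 − (3)·R1: [0, 8, -18, -20]
R3 ← R3 + (5)·R1: [0, -8, 18, 20]
R4 ← R4 + (3/2)·R1: [0, -2, 9/2, 5]
R3 ← R3 + R2: [0, 0, 0, 0]
R4 ← R4 + (1/4)·R2: [0, 0, 0, 0]
Echelon form has 2 nonzero rows, so rank(C) = 2.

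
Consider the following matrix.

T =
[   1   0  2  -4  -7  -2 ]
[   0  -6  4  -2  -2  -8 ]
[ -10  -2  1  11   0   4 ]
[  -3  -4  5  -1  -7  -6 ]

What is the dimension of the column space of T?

Row reduce to echelon form.
R3 ← R3 + (10)·R1: [0, -2, 21, -29, -70, -16]
R4 ← R4 + (3)·R1: [0, -4, 11, -13, -28, -12]
R3 ← R3 − (1/3)·R2: [0, 0, 59/3, -85/3, -208/3, -40/3]
R4 ← R4 − (2/3)·R2: [0, 0, 25/3, -35/3, -80/3, -20/3]
R4 ← R4 − (25/59)·R3: [0, 0, 0, 20/59, 160/59, -60/59]
Echelon form has 4 nonzero rows, so rank(T) = 4.
The column space has dimension equal to the rank: 4.

4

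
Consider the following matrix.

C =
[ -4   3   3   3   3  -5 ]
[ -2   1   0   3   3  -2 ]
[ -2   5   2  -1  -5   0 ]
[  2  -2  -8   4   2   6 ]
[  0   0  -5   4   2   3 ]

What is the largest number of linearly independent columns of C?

3

Row reduce to echelon form.
R2 ← R2 − (1/2)·R1: [0, -1/2, -3/2, 3/2, 3/2, 1/2]
R3 ← R3 − (1/2)·R1: [0, 7/2, 1/2, -5/2, -13/2, 5/2]
R4 ← R4 + (1/2)·R1: [0, -1/2, -13/2, 11/2, 7/2, 7/2]
R3 ← R3 + (7)·R2: [0, 0, -10, 8, 4, 6]
R4 ← R4 − R2: [0, 0, -5, 4, 2, 3]
R4 ← R4 − (1/2)·R3: [0, 0, 0, 0, 0, 0]
R5 ← R5 − (1/2)·R3: [0, 0, 0, 0, 0, 0]
Echelon form has 3 nonzero rows, so rank(C) = 3.
The rank gives the maximum number of linearly independent columns: 3.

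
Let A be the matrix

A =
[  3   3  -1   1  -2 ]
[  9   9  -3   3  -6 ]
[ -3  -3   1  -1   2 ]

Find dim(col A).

Row reduce to echelon form.
R2 ← R2 − (3)·R1: [0, 0, 0, 0, 0]
R3 ← R3 + R1: [0, 0, 0, 0, 0]
Echelon form has 1 nonzero row, so rank(A) = 1.
The column space has dimension equal to the rank: 1.

1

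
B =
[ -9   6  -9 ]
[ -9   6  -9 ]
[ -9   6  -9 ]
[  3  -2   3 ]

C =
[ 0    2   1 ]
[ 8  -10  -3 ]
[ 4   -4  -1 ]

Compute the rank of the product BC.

1

First compute BC:
[[ 12, -42, -18],
 [ 12, -42, -18],
 [ 12, -42, -18],
 [ -4,  14,   6]]
Now row reduce the product.
R2 ← R2 − R1: [0, 0, 0]
R3 ← R3 − R1: [0, 0, 0]
R4 ← R4 + (1/3)·R1: [0, 0, 0]
1 nonzero row, so rank(BC) = 1.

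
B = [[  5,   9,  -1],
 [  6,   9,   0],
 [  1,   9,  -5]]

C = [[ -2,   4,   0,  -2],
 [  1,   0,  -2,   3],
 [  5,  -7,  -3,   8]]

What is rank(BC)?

First compute BC:
[[ -6,  27, -15,   9],
 [ -3,  24, -18,  15],
 [-18,  39,  -3, -15]]
Now row reduce the product.
R2 ← R2 − (1/2)·R1: [0, 21/2, -21/2, 21/2]
R3 ← R3 − (3)·R1: [0, -42, 42, -42]
R3 ← R3 + (4)·R2: [0, 0, 0, 0]
2 nonzero rows, so rank(BC) = 2.

2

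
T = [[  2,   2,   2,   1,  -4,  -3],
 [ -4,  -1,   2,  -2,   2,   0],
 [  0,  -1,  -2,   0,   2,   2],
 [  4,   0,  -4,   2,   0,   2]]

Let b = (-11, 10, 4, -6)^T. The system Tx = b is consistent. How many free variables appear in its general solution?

Row reduce the augmented matrix [T | b].
R2 ← R2 + (2)·R1: [0, 3, 6, 0, -6, -6, -12]
R4 ← R4 − (2)·R1: [0, -4, -8, 0, 8, 8, 16]
R3 ← R3 + (1/3)·R2: [0, 0, 0, 0, 0, 0, 0]
R4 ← R4 + (4/3)·R2: [0, 0, 0, 0, 0, 0, 0]
The echelon form has 2 nonzero rows, and every pivot lies in the first 6 columns, so rank(T) = rank([T|b]) = 2.
The system is consistent.
Free variables = (unknowns) − (rank) = 6 − 2 = 4.

4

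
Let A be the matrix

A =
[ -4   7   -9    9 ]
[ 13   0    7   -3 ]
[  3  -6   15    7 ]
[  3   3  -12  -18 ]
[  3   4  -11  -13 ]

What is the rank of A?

3

Row reduce to echelon form.
R2 ← R2 + (13/4)·R1: [0, 91/4, -89/4, 105/4]
R3 ← R3 + (3/4)·R1: [0, -3/4, 33/4, 55/4]
R4 ← R4 + (3/4)·R1: [0, 33/4, -75/4, -45/4]
R5 ← R5 + (3/4)·R1: [0, 37/4, -71/4, -25/4]
R3 ← R3 + (3/91)·R2: [0, 0, 684/91, 190/13]
R4 ← R4 − (33/91)·R2: [0, 0, -972/91, -270/13]
R5 ← R5 − (37/91)·R2: [0, 0, -792/91, -220/13]
R4 ← R4 + (27/19)·R3: [0, 0, 0, 0]
R5 ← R5 + (22/19)·R3: [0, 0, 0, 0]
Echelon form has 3 nonzero rows, so rank(A) = 3.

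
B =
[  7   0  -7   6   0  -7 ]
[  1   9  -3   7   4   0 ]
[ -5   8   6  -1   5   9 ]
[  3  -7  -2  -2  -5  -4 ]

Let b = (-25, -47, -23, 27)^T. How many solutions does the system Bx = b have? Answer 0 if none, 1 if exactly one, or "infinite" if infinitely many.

infinite

Row reduce the augmented matrix [B | b].
R2 ← R2 − (1/7)·R1: [0, 9, -2, 43/7, 4, 1, -304/7]
R3 ← R3 + (5/7)·R1: [0, 8, 1, 23/7, 5, 4, -286/7]
R4 ← R4 − (3/7)·R1: [0, -7, 1, -32/7, -5, -1, 264/7]
R3 ← R3 − (8/9)·R2: [0, 0, 25/9, -137/63, 13/9, 28/9, -142/63]
R4 ← R4 + (7/9)·R2: [0, 0, -5/9, 13/63, -17/9, -2/9, 248/63]
R4 ← R4 + (1/5)·R3: [0, 0, 0, -8/35, -8/5, 2/5, 122/35]
The echelon form has 4 nonzero rows, and every pivot lies in the first 6 columns, so rank(B) = rank([B|b]) = 4.
The system is consistent.
rank = 4 < 6 unknowns, so there are infinitely many solutions.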